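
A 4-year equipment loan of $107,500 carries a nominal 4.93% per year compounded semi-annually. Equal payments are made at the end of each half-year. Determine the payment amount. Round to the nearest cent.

$14,970.37

i = 0.0493/2 = 0.02465 per half-year; n = 4·2 = 8.
Annuity-PV factor = 7.180850; PMT = 107500 / 7.180850 = 14,970.3736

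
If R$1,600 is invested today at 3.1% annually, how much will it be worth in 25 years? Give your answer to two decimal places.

1,600 × (1+0.031)^25 = 1,600 × 2.145194 = 3,432.3109

R$3,432.31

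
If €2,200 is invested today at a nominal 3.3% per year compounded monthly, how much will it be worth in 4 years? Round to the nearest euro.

€2,510

Periodic rate i = 0.033/12 = 0.00275; n = 4 × 12 = 48 periods.
FV = 2,200 × (1 + 0.00275)^48 = 2,509.9835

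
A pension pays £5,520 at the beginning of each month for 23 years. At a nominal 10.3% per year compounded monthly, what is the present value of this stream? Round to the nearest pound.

£587,315

With 12 periods per year: i = 0.00858333, n = 276.
PV = PMT · [1 − (1+i)^(−n)] / i × (1+i) = 5520 · 106.397707 = 587,315.3432
(annuity-due: payments at period start, so ×(1+i).)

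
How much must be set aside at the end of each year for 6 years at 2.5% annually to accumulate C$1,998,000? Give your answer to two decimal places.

PMT = 1.998e+06 / ( [(1+0.025)^6 − 1] / 0.025 ) = 1.998e+06 / 6.387737 = 312,786.8422

C$312,786.84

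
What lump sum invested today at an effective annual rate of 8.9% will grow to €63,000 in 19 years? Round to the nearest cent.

PV = 63,000 / (1 + 0.089)^19 = 63,000 / 5.052772 = 12,468.4031

€12,468.40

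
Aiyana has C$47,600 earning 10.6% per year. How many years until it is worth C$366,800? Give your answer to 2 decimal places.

20.27 years

(1+i)^n = 366800/47600 = 7.70588, so n = ln 7.70588 / ln 1.106 = 20.2679 years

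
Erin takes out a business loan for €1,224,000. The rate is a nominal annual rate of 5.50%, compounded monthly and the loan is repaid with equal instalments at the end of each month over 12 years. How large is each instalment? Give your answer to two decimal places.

With 12 periods per year: i = 0.00458333, n = 144.
PMT = 1.224e+06 / ( [1 − (1+0.00458333)^(−144)] / 0.00458333 ) = 1.224e+06 / 105.244084 = 11,630.1073

€11,630.11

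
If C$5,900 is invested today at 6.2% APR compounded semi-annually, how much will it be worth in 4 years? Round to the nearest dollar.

C$7,532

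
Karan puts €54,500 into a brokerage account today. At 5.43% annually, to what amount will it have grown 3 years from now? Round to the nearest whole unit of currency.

€63,869

FV = PV·(1+i)^n = 54,500 × 1.171906 = 63,868.8537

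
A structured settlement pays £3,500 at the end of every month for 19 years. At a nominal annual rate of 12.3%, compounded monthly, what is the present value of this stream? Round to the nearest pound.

i = 0.123/12 = 0.01025 per month; n = 19·12 = 228.
PV = 3500 × [1 − (1+0.01025)^(−228)] / 0.01025 = 3500 × 88.022120 = 308,077.4214

£308,077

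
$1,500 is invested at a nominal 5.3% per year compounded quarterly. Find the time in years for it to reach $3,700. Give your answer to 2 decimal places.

17.15 years

Periodic rate i = 0.053/4 = 0.01325.
n = ln(3700/1500) / ln(1+0.01325) = ln(2.46667) / 0.013163 = 68.5914 quarters
= 68.5914/4 years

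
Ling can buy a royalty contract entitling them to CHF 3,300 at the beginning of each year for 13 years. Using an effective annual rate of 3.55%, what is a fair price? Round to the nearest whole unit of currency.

CHF 35,095

Annuity factor a(13|0.0355) × (1+i) = 10.634961; PV = 3300 × 10.634961 = 35,095.3705
(annuity-due: payments at period start, so ×(1+i).)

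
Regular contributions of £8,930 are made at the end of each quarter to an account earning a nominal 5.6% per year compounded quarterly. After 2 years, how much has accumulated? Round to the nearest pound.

£75,040

Periodic rate i = 0.056/4 = 0.014; n = 2 × 4 = 8 periods.
FV = 8930 × [(1+0.014)^8 − 1] / 0.014 = 8930 × 8.403170 = 75,040.3103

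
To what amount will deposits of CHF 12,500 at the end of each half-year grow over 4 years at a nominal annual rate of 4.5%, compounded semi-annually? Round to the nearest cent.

With 2 periods per year: i = 0.0225, n = 8.
Accumulation factor s(8|0.0225) = 8.659162; FV = 12500 × 8.659162 = 108,239.5232

CHF 108,239.52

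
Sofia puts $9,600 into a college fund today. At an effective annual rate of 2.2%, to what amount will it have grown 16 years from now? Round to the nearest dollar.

FV = 9,600 × (1 + 0.022)^16 = 13,598.3297

$13,598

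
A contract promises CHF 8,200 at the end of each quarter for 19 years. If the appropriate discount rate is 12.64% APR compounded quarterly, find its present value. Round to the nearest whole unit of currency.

With 4 periods per year: i = 0.0316, n = 76.
PV = PMT · [1 − (1+i)^(−n)] / i = 8200 · 28.670812 = 235,100.6591

CHF 235,101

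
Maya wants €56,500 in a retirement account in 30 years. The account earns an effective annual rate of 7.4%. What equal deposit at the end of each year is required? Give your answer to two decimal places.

PMT = 56500 / ( [(1+0.074)^30 − 1] / 0.074 ) = 56500 / 101.539162 = 556.4356

€556.44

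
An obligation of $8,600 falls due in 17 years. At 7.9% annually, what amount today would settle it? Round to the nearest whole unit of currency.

Discount factor = (1+0.079)^(−17) = 0.274559; PV = 8,600 × 0.274559 = 2,361.2061

$2,361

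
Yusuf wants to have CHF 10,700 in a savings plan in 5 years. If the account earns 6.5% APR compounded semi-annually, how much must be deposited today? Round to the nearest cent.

Periodic rate i = 0.065/2 = 0.0325; n = 5 × 2 = 10 periods.
PV = 10,700 / (1 + 0.0325)^10 = 10,700 / 1.376894 = 7,771.1121

CHF 7,771.11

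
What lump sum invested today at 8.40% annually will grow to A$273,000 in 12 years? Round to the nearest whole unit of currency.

A$103,708

PV = FV·(1+i)^(−n) = 273,000 × 0.379882 = 103,707.7616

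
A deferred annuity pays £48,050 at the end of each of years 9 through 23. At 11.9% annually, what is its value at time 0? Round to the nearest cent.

£133,837.47

Value one period before first payment (t=8): 48050 × [1 − (1+0.119)^(−15)] / 0.119 = 48050 × 6.847389 = 329,017.0643
PV₀ = 329,017.0643 / (1+0.119)^8 = 329,017.0643 / 2.458333 = 133,837.4738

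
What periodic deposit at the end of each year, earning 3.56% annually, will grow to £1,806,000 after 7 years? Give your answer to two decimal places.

PMT = 1.806e+06 / ( [(1+0.0356)^7 − 1] / 0.0356 ) = 1.806e+06 / 7.793571 = 231,729.4642

£231,729.46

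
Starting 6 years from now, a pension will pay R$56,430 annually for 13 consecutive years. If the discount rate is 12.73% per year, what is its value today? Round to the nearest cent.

R$192,209.01

Value one period before first payment (t=5): 56430 × [1 − (1+0.1273)^(−13)] / 0.1273 = 56430 × 6.200993 = 349,922.0316
Discount back 5 years: 349,922.0316 × (1+0.1273)^(−5) = 349,922.0316 × 0.549291 = 192,209.0146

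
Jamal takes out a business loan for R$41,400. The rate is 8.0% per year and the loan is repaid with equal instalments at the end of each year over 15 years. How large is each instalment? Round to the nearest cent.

Annuity-PV factor = 8.559479; PMT = 41400 / 8.559479 = 4,836.7432

R$4,836.74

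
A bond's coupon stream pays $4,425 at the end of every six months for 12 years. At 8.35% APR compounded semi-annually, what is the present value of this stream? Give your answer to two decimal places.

$66,275.03

Periodic rate i = 0.0835/2 = 0.04175; n = 12 × 2 = 24 periods.
Annuity factor a(24|0.04175) = 14.977409; PV = 4425 × 14.977409 = 66,275.0349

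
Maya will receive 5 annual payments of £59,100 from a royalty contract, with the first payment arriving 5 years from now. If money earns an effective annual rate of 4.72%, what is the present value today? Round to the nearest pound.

£214,424

PV at t=4 (ordinary 5-year annuity): 59100 × a(5|0.0472) = 59100 × 4.363193 = 257,864.7181
Discount back 4 years: 257,864.7181 × (1+0.0472)^(−4) = 257,864.7181 × 0.831537 = 214,423.9986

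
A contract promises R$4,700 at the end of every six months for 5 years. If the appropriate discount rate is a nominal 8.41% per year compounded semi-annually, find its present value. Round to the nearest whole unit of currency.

With 2 periods per year: i = 0.04205, n = 10.
PV = 4700 × [1 − (1+0.04205)^(−10)] / 0.04205 = 4700 × 8.028752 = 37,735.1324

R$37,735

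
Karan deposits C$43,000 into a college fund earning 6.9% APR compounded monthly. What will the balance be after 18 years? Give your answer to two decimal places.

C$148,360.18

Periodic rate i = 0.069/12 = 0.00575; n = 18 × 12 = 216 periods.
FV = PV·(1+i)^n = 43,000 × 3.450237 = 148,360.1843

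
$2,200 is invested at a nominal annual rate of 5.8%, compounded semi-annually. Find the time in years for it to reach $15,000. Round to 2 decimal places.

Periodic rate i = 0.058/2 = 0.029.
(1+i)^n = 15000/2200 = 6.81818, so n = ln 6.81818 / ln 1.029 = 67.1481 half-years
= 67.1481/2 years

33.57 years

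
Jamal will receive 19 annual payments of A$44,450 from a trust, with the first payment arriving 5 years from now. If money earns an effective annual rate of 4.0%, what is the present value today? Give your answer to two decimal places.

A$499,037.77

PV at t=4 (ordinary 19-year annuity): 44450 × a(19|0.04) = 44450 × 13.133939 = 583,803.6063
Discount back 4 years: 583,803.6063 × (1+0.04)^(−4) = 583,803.6063 × 0.854804 = 499,037.7694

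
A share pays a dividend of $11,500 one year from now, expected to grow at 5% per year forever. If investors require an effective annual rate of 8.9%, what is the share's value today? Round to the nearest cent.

$294,871.79

PV = PMT / (i − g) = 11500 / (0.089 − 0.05) = 11500 / 0.039000 = 294,871.7949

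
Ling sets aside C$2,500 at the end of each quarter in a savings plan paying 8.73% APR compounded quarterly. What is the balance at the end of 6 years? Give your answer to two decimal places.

With 4 periods per year: i = 0.021825, n = 24.
FV = PMT · [(1+i)^n − 1] / i = 2500 · 31.108610 = 77,771.5242

C$77,771.52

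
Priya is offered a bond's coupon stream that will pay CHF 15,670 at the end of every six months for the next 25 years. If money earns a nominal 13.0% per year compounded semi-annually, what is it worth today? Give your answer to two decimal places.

With 2 periods per year: i = 0.065, n = 50.
Annuity factor a(50|0.065) = 14.724521; PV = 15670 × 14.724521 = 230,733.2389

CHF 230,733.24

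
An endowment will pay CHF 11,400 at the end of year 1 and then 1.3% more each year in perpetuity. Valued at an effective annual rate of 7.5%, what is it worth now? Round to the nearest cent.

CHF 183,870.97

PV = D₁/(r − g) = 11400/(0.075 − 0.013) = 183,870.9677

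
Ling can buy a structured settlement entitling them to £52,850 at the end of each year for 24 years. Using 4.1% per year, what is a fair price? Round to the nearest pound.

£797,615

PV = 52850 × [1 − (1+0.041)^(−24)] / 0.041 = 52850 × 15.092049 = 797,614.8013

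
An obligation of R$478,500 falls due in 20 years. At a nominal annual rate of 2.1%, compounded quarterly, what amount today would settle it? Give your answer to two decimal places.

i = 0.021/4 = 0.00525 per quarter; n = 20·4 = 80.
PV = 478,500 / (1 + 0.00525)^80 = 478,500 / 1.520290 = 314,742.5073

R$314,742.51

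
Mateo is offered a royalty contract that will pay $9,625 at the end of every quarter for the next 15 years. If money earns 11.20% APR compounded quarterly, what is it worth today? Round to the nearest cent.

$278,187.45

Periodic rate i = 0.112/4 = 0.028; n = 15 × 4 = 60 periods.
PV = PMT · [1 − (1+i)^(−n)] / i = 9625 · 28.902592 = 278,187.4514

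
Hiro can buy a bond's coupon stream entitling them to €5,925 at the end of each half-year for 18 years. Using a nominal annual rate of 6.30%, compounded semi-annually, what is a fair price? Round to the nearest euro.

€126,509

With 2 periods per year: i = 0.0315, n = 36.
Annuity factor a(36|0.0315) = 21.351688; PV = 5925 × 21.351688 = 126,508.7503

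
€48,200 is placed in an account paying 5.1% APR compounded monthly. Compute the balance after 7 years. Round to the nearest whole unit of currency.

Periodic rate i = 0.051/12 = 0.00425; n = 7 × 12 = 84 periods.
FV = 48,200 × (1 + 0.00425)^84 = 68,827.4425

€68,827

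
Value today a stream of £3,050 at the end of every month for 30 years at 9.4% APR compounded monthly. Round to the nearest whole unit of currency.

£365,897

With 12 periods per year: i = 0.00783333, n = 360.
Annuity factor a(360|0.00783333) = 119.966236; PV = 3050 × 119.966236 = 365,897.0202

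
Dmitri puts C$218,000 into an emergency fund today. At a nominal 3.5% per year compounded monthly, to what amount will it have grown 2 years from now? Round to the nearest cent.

Periodic rate i = 0.035/12 = 0.00291667; n = 2 × 12 = 24 periods.
FV = 218,000 × (1 + 0.00291667)^24 = 233,782.9633

C$233,782.96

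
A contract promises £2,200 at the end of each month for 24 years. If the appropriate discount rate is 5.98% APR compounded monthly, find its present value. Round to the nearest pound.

£335,996

With 12 periods per year: i = 0.00498333, n = 288.
PV = 2200 × [1 − (1+0.00498333)^(−288)] / 0.00498333 = 2200 × 152.725529 = 335,996.1633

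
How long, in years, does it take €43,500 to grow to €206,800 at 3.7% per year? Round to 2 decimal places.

n = ln(206800/43500) / ln(1+0.037) = ln(4.75402) / 0.036332 = 42.9097 years

42.91 years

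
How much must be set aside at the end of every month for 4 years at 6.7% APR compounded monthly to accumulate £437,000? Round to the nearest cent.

With 12 periods per year: i = 0.00558333, n = 48.
FV-annuity factor = 54.872779; PMT = 437000 / 54.872779 = 7,963.8759

£7,963.88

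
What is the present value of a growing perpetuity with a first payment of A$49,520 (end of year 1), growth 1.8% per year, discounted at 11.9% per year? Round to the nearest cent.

A$490,297.03

PV = D₁/(r − g) = 49520/(0.119 − 0.018) = 490,297.0297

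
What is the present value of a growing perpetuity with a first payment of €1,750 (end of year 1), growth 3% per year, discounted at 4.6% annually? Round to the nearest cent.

€109,375.00

PV = D₁/(r − g) = 1750/(0.046 − 0.03) = 109,375.0000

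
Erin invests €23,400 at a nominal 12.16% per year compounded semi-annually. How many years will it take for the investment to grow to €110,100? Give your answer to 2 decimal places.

Periodic rate i = 0.1216/2 = 0.0608.
(1+i)^n = 110100/23400 = 4.70513, so n = ln 4.70513 / ln 1.0608 = 26.2380 half-years
= 26.2380/2 years

13.12 years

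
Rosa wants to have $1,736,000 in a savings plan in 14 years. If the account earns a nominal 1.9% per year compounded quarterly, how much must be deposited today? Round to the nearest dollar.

$1,331,377

i = 0.019/4 = 0.00475 per quarter; n = 14·4 = 56.
Discount factor = (1+0.00475)^(−56) = 0.766922; PV = 1,736,000 × 0.766922 = 1,331,376.5045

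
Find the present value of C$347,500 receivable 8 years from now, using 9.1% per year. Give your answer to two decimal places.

C$173,123.81

PV = 347,500 / (1 + 0.091)^8 = 347,500 / 2.007234 = 173,123.8112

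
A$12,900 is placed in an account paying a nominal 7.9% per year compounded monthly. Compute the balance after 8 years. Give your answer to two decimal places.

i = 0.079/12 = 0.00658333 per month; n = 8·12 = 96.
12,900 × (1+0.00658333)^96 = 12,900 × 1.877477 = 24,219.4508

A$24,219.45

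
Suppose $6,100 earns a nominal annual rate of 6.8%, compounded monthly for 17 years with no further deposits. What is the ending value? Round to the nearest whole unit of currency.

$19,318

i = 0.068/12 = 0.00566667 per month; n = 17·12 = 204.
FV = PV·(1+i)^n = 6,100 × 3.166849 = 19,317.7770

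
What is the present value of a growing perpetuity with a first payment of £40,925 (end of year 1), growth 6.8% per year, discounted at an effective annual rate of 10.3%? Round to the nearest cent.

£1,169,285.71

PV = PMT / (i − g) = 40925 / (0.103 − 0.068) = 40925 / 0.035000 = 1,169,285.7143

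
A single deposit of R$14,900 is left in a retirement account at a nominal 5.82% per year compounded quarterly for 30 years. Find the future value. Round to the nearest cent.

R$84,333.65

Periodic rate i = 0.0582/4 = 0.01455; n = 30 × 4 = 120 periods.
14,900 × (1+0.01455)^120 = 14,900 × 5.659976 = 84,333.6491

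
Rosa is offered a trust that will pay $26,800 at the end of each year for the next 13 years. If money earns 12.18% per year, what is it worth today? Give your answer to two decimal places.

$170,648.77

PV = 26800 × [1 − (1+0.1218)^(−13)] / 0.1218 = 26800 × 6.367492 = 170,648.7750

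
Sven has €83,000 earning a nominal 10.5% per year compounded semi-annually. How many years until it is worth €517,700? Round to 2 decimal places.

17.89 years

Periodic rate i = 0.105/2 = 0.0525.
n = ln(517700/83000) / ln(1+0.0525) = ln(6.23735) / 0.051168 = 35.7752 half-years
= 35.7752/2 years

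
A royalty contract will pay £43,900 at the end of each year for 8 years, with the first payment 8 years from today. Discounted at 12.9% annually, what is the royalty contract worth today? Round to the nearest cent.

Value one period before first payment (t=7): 43900 × [1 − (1+0.129)^(−8)] / 0.129 = 43900 × 4.815244 = 211,389.1936
PV₀ = 211,389.1936 / (1+0.129)^7 = 211,389.1936 / 2.338070 = 90,411.8152

£90,411.82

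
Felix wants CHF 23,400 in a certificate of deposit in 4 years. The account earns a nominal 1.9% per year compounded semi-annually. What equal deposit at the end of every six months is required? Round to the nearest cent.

CHF 2,829.12

Periodic rate i = 0.019/2 = 0.0095; n = 4 × 2 = 8 periods.
FV-annuity factor = 8.271114; PMT = 23400 / 8.271114 = 2,829.1230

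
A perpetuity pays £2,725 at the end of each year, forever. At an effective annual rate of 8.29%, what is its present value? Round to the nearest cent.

£32,870.93

PV = C/r = 2725/0.0829 = 32,870.9288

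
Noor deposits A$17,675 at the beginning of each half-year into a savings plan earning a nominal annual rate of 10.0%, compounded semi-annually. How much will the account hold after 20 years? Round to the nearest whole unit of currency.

A$2,241,893

i = 0.1/2 = 0.05 per half-year; n = 20·2 = 40.
FV = 17675 × [(1+0.05)^40 − 1] / 0.05 × (1+i) = 17675 × 126.839763 = 2,241,892.8102
(annuity-due: payments at period start, so ×(1+i).)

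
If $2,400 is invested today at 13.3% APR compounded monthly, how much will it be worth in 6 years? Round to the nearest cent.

Periodic rate i = 0.133/12 = 0.0110833; n = 6 × 12 = 72 periods.
FV = PV·(1+i)^n = 2,400 × 2.211365 = 5,307.2770

$5,307.28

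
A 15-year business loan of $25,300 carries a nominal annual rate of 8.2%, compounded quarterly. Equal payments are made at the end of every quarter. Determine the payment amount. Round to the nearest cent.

$736.67

Periodic rate i = 0.082/4 = 0.0205; n = 15 × 4 = 60 periods.
Annuity-PV factor = 34.343865; PMT = 25300 / 34.343865 = 736.6672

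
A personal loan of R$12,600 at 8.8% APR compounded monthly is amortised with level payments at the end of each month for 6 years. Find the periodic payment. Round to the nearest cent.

Periodic rate i = 0.088/12 = 0.00733333; n = 6 × 12 = 72 periods.
Annuity-PV factor = 55.783538; PMT = 12600 / 55.783538 = 225.8731

R$225.87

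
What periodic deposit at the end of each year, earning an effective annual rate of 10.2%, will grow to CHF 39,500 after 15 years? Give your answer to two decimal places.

CHF 1,223.64

FV-annuity factor = 32.280731; PMT = 39500 / 32.280731 = 1,223.6402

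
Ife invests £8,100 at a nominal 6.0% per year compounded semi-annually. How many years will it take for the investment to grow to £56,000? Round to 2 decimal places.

Periodic rate i = 0.06/2 = 0.03.
n = ln(56000/8100) / ln(1+0.03) = ln(6.91358) / 0.029559 = 65.4116 half-years
= 65.4116/2 years

32.71 years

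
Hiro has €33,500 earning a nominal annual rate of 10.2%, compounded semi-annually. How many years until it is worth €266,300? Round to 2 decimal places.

20.84 years

Periodic rate i = 0.102/2 = 0.051.
n = ln(266300/33500) / ln(1+0.051) = ln(7.94925) / 0.049742 = 41.6765 half-years
= 41.6765/2 years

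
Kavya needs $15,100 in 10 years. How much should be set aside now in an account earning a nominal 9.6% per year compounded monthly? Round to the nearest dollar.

$5,804

i = 0.096/12 = 0.008 per month; n = 10·12 = 120.
PV = FV·(1+i)^(−n) = 15,100 × 0.384358 = 5,803.8088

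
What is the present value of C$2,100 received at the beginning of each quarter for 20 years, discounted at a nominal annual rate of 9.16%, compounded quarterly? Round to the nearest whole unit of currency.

C$78,472

With 4 periods per year: i = 0.0229, n = 80.
PV = 2100 × [1 − (1+0.0229)^(−80)] / 0.0229 × (1+i) = 2100 × 37.367777 = 78,472.3315
Payments are at the start of each period, so multiply by (1+i).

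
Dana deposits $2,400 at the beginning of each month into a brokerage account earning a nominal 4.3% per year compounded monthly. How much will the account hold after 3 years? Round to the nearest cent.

Periodic rate i = 0.043/12 = 0.00358333; n = 3 × 12 = 36 periods.
Accumulation factor s(36|0.00358333) × (1+i) = 38.489381; FV = 2400 × 38.489381 = 92,374.5144
(annuity-due: payments at period start, so ×(1+i).)

$92,374.51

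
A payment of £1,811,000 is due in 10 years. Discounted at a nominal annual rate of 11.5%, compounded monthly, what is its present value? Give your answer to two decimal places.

Periodic rate i = 0.115/12 = 0.00958333; n = 10 × 12 = 120 periods.
PV = 1,811,000 / (1 + 0.00958333)^120 = 1,811,000 / 3.140948 = 576,577.5909

£576,577.59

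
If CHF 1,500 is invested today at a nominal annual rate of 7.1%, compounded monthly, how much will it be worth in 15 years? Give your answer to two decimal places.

With 12 periods per year: i = 0.00591667, n = 180.
FV = PV·(1+i)^n = 1,500 × 2.891750 = 4,337.6245

CHF 4,337.62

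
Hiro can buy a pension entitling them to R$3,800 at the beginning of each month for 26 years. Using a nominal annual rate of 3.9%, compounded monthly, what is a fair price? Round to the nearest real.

R$746,796

i = 0.039/12 = 0.00325 per month; n = 26·12 = 312.
Annuity factor a(312|0.00325) × (1+i) = 196.525266; PV = 3800 × 196.525266 = 746,796.0119
Payments are at the start of each period, so multiply by (1+i).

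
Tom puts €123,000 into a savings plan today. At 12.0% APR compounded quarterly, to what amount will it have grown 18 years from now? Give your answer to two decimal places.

Periodic rate i = 0.12/4 = 0.03; n = 18 × 4 = 72 periods.
FV = 123,000 × (1 + 0.03)^72 = 1,033,202.1238

€1,033,202.12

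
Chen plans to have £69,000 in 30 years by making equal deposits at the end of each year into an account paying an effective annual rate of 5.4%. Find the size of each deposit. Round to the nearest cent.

PMT = 69000 / ( [(1+0.054)^30 − 1] / 0.054 ) = 69000 / 71.188117 = 969.2629

£969.26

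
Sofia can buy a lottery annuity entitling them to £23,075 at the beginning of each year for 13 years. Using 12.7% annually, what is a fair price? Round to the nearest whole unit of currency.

PV = 23075 × [1 − (1+0.127)^(−13)] / 0.127 × (1+i) = 23075 × 6.998549 = 161,491.5263
Payments are at the start of each period, so multiply by (1+i).

£161,492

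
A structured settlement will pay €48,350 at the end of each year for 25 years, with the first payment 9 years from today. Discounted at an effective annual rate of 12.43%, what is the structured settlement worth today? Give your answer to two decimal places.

€144,215.32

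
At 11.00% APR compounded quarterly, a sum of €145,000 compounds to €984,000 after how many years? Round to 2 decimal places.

Periodic rate i = 0.11/4 = 0.0275.
(1+i)^n = 984000/145000 = 6.78621, so n = ln 6.78621 / ln 1.0275 = 70.5856 quarters
= 70.5856/4 years

17.65 years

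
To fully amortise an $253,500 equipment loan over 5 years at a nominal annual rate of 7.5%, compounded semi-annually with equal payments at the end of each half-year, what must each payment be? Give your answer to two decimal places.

i = 0.075/2 = 0.0375 per half-year; n = 5·2 = 10.
PMT = 253500 / ( [1 − (1+0.0375)^(−10)] / 0.0375 ) = 253500 / 8.212787 = 30,866.5003

$30,866.50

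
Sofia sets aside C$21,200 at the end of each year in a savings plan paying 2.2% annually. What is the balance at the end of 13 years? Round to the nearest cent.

FV = 21200 × [(1+0.022)^13 − 1] / 0.022 = 21200 × 14.862348 = 315,081.7744

C$315,081.77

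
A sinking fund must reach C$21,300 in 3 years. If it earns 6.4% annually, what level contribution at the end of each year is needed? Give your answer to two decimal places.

PMT = 21300 / ( [(1+0.064)^3 − 1] / 0.064 ) = 21300 / 3.196096 = 6,664.3805

C$6,664.38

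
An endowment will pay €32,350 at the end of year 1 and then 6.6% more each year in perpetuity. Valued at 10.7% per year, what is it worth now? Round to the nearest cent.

€789,024.39

PV = PMT / (i − g) = 32350 / (0.107 − 0.066) = 32350 / 0.041000 = 789,024.3902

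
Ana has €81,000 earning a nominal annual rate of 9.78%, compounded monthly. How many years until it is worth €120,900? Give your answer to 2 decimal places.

Periodic rate i = 0.0978/12 = 0.00815.
n = ln(120900/81000) / ln(1+0.00815) = ln(1.49259) / 0.008117 = 49.3429 months
= 49.3429/12 years

4.11 years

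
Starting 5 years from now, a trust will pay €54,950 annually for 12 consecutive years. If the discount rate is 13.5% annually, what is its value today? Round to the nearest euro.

€191,607

Value one period before first payment (t=4): 54950 × [1 − (1+0.135)^(−12)] / 0.135 = 54950 × 5.786658 = 317,976.8527
Discount back 4 years: 317,976.8527 × (1+0.135)^(−4) = 317,976.8527 × 0.602583 = 191,607.3040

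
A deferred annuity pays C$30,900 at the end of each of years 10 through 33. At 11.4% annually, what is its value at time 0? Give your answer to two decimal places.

C$94,897.21

PV at t=9 (ordinary 24-year annuity): 30900 × a(24|0.114) = 30900 × 8.114498 = 250,737.9954
Discount back 9 years: 250,737.9954 × (1+0.114)^(−9) = 250,737.9954 × 0.378472 = 94,897.2073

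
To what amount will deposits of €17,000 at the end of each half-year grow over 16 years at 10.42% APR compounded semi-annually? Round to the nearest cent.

€1,331,136.94

i = 0.1042/2 = 0.0521 per half-year; n = 16·2 = 32.
FV = 17000 × [(1+0.0521)^32 − 1] / 0.0521 = 17000 × 78.302173 = 1,331,136.9405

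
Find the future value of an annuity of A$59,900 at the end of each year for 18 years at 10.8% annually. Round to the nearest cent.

Accumulation factor s(18|0.108) = 49.393970; FV = 59900 × 49.393970 = 2,958,698.8321

A$2,958,698.83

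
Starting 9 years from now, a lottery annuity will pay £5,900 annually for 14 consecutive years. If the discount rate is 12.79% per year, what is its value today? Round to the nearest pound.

£14,346

Value one period before first payment (t=8): 5900 × [1 − (1+0.1279)^(−14)] / 0.1279 = 5900 × 6.368698 = 37,575.3188
Discount back 8 years: 37,575.3188 × (1+0.1279)^(−8) = 37,575.3188 × 0.381799 = 14,346.2337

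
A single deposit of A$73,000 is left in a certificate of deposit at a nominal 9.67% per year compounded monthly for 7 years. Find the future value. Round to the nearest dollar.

A$143,258

With 12 periods per year: i = 0.00805833, n = 84.
FV = PV·(1+i)^n = 73,000 × 1.962437 = 143,257.9229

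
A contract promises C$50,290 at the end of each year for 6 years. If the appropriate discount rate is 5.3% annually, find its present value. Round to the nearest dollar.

C$252,826

PV = 50290 × [1 − (1+0.053)^(−6)] / 0.053 = 50290 × 5.027357 = 252,825.7760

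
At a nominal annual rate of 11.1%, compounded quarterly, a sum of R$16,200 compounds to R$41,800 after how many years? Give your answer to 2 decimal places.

8.66 years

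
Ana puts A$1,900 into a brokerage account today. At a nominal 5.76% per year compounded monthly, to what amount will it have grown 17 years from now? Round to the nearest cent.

Periodic rate i = 0.0576/12 = 0.0048; n = 17 × 12 = 204 periods.
FV = 1,900 × (1 + 0.0048)^204 = 5,046.5826

A$5,046.58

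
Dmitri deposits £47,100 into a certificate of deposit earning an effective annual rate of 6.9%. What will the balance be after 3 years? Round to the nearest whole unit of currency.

£57,538

FV = 47,100 × (1 + 0.069)^3 = 57,537.9021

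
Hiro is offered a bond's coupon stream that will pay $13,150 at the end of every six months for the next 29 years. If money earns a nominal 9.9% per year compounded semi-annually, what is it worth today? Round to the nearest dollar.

$249,538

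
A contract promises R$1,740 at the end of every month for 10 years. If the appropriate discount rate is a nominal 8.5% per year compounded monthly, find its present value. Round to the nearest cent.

R$140,338.78

With 12 periods per year: i = 0.00708333, n = 120.
PV = 1740 × [1 − (1+0.00708333)^(−120)] / 0.00708333 = 1740 × 80.654470 = 140,338.7775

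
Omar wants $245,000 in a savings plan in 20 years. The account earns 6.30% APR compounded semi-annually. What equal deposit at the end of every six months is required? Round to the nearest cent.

$3,140.31

Periodic rate i = 0.063/2 = 0.0315; n = 20 × 2 = 40 periods.
PMT = 245000 / ( [(1+0.0315)^40 − 1] / 0.0315 ) = 245000 / 78.017668 = 3,140.3143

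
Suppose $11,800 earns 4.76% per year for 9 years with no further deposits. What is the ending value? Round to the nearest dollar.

$17,933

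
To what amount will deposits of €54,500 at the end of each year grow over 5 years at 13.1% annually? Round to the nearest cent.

FV = 54500 × [(1+0.131)^5 − 1] / 0.131 = 54500 × 6.493145 = 353,876.4000

€353,876.40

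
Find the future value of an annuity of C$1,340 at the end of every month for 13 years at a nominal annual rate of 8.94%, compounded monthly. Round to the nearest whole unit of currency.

With 12 periods per year: i = 0.00745, n = 156.
FV = 1340 × [(1+0.00745)^156 − 1] / 0.00745 = 1340 × 293.049205 = 392,685.9344

C$392,686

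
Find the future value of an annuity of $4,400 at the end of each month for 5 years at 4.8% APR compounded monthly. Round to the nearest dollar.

$297,705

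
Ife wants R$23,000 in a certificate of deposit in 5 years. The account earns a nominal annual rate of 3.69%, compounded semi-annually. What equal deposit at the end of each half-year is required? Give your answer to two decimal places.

With 2 periods per year: i = 0.01845, n = 10.
FV-annuity factor = 10.872447; PMT = 23000 / 10.872447 = 2,115.4392

R$2,115.44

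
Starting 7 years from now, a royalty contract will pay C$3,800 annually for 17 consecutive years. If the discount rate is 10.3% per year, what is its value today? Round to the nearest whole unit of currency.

C$16,618

PV at t=6 (ordinary 17-year annuity): 3800 × a(17|0.103) = 3800 × 7.874823 = 29,924.3291
Discount back 6 years: 29,924.3291 × (1+0.103)^(−6) = 29,924.3291 × 0.555325 = 16,617.7166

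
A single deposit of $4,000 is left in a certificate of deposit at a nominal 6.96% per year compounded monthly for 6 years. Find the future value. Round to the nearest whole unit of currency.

$6,066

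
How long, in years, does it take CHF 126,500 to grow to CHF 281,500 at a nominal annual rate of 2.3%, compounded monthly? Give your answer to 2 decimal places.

34.81 years

Periodic rate i = 0.023/12 = 0.00191667.
(1+i)^n = 281500/126500 = 2.22530, so n = ln 2.22530 / ln 1.00192 = 417.7338 months
= 417.7338/12 years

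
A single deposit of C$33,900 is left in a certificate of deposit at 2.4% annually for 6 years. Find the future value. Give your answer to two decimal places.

FV = 33,900 × (1 + 0.024)^6 = 39,084.0390

C$39,084.04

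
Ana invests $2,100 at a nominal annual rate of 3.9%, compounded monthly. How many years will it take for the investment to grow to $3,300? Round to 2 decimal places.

Periodic rate i = 0.039/12 = 0.00325.
n = ln(3300/2100) / ln(1+0.00325) = ln(1.57143) / 0.003245 = 139.2982 months
= 139.2982/12 years

11.61 years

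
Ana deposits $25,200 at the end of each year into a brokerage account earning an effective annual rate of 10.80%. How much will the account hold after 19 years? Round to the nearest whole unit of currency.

FV = PMT · [(1+i)^n − 1] / i = 25200 · 55.728519 = 1,404,358.6863

$1,404,359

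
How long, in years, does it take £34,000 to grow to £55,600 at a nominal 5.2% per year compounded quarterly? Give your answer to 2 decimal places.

Periodic rate i = 0.052/4 = 0.013.
(1+i)^n = 55600/34000 = 1.63529, so n = ln 1.63529 / ln 1.013 = 38.0779 quarters
= 38.0779/4 years

9.52 years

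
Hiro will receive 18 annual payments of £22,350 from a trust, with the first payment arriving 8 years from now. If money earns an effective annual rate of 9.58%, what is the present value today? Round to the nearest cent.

Value one period before first payment (t=7): 22350 × [1 − (1+0.0958)^(−18)] / 0.0958 = 22350 × 8.427140 = 188,346.5728
Discount back 7 years: 188,346.5728 × (1+0.0958)^(−7) = 188,346.5728 × 0.527085 = 99,274.7151

£99,274.72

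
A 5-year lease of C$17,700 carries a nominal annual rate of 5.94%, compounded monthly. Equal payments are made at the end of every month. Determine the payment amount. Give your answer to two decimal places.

C$341.70

With 12 periods per year: i = 0.00495, n = 60.
PMT = 17700 / ( [1 − (1+0.00495)^(−60)] / 0.00495 ) = 17700 / 51.800281 = 341.6970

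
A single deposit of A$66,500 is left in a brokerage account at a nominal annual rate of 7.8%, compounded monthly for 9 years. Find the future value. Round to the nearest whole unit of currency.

A$133,878

i = 0.078/12 = 0.0065 per month; n = 9·12 = 108.
FV = PV·(1+i)^n = 66,500 × 2.013206 = 133,878.1806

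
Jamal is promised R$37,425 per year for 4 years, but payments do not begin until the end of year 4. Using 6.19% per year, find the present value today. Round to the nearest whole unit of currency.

R$107,830

PV at t=3 (ordinary 4-year annuity): 37425 × a(4|0.0619) = 37425 × 3.450083 = 129,119.3581
PV₀ = 129,119.3581 / (1+0.0619)^3 = 129,119.3581 / 1.197432 = 107,830.2212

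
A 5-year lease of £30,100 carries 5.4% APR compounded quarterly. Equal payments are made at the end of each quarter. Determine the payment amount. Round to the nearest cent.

£1,727.38

i = 0.054/4 = 0.0135 per quarter; n = 5·4 = 20.
PMT = 30100 / ( [1 − (1+0.0135)^(−20)] / 0.0135 ) = 30100 / 17.425215 = 1,727.3819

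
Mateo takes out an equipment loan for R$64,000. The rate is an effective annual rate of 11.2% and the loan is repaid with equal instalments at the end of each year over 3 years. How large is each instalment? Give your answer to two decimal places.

PMT = 64000 / ( [1 − (1+0.112)^(−3)] / 0.112 ) = 64000 / 2.435239 = 26,280.7845

R$26,280.78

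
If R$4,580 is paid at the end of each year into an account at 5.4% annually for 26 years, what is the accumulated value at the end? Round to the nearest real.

FV = PMT · [(1+i)^n − 1] / i = 4580 · 54.169382 = 248,095.7679

R$248,096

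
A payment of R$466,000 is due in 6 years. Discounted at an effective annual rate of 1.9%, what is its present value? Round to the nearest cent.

R$416,237.12

PV = FV·(1+i)^(−n) = 466,000 × 0.893213 = 416,237.1245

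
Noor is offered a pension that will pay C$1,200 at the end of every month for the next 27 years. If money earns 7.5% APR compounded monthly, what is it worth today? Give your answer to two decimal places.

C$166,496.97

Periodic rate i = 0.075/12 = 0.00625; n = 27 × 12 = 324 periods.
Annuity factor a(324|0.00625) = 138.747475; PV = 1200 × 138.747475 = 166,496.9704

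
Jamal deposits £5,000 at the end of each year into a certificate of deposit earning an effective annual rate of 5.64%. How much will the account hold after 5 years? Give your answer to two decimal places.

FV = PMT · [(1+i)^n − 1] / i = 5000 · 5.596717 = 27,983.5837

£27,983.58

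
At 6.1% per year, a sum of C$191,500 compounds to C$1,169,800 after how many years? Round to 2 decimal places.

30.56 years

(1+i)^n = 1.1698e+06/191500 = 6.10862, so n = ln 6.10862 / ln 1.061 = 30.5631 years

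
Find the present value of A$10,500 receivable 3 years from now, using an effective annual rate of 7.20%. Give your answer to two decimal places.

A$8,523.24

Discount factor = (1+0.072)^(−3) = 0.811738; PV = 10,500 × 0.811738 = 8,523.2444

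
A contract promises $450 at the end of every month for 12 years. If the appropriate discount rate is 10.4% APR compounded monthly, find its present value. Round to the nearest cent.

$36,936.72

i = 0.104/12 = 0.00866667 per month; n = 12·12 = 144.
Annuity factor a(144|0.00866667) = 82.081599; PV = 450 × 82.081599 = 36,936.7194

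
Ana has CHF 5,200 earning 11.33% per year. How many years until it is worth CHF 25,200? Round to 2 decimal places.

14.70 years

n = ln(25200/5200) / ln(1+0.1133) = ln(4.84615) / 0.107329 = 14.7042 years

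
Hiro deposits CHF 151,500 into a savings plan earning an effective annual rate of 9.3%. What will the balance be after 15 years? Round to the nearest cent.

CHF 575,062.52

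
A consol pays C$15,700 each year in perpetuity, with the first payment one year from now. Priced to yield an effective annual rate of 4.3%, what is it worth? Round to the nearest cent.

PV = PMT / i = 15700 / 0.043 = 365,116.2791

C$365,116.28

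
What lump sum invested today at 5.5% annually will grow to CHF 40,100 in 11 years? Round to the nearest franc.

PV = FV·(1+i)^(−n) = 40,100 × 0.554911 = 22,251.9111

CHF 22,252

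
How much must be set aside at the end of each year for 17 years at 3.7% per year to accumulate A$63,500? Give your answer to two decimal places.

PMT = 63500 / ( [(1+0.037)^17 − 1] / 0.037 ) = 63500 / 23.095982 = 2,749.3960

A$2,749.40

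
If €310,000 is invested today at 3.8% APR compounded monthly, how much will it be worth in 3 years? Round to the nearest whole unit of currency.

€347,371

i = 0.038/12 = 0.00316667 per month; n = 3·12 = 36.
FV = PV·(1+i)^n = 310,000 × 1.120550 = 347,370.5847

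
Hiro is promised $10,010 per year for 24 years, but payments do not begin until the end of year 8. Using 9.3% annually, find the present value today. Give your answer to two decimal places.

$50,922.91

PV at t=7 (ordinary 24-year annuity): 10010 × a(24|0.093) = 10010 × 9.480260 = 94,897.4059
Discount back 7 years: 94,897.4059 × (1+0.093)^(−7) = 94,897.4059 × 0.536610 = 50,922.9092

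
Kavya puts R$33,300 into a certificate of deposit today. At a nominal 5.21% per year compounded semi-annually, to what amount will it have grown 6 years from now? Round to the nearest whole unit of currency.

R$45,338

With 2 periods per year: i = 0.02605, n = 12.
FV = 33,300 × (1 + 0.02605)^12 = 45,338.4355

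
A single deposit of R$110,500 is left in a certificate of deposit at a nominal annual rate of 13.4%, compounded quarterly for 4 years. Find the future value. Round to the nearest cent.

i = 0.134/4 = 0.0335 per quarter; n = 4·4 = 16.
FV = PV·(1+i)^n = 110,500 × 1.694212 = 187,210.4010

R$187,210.40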